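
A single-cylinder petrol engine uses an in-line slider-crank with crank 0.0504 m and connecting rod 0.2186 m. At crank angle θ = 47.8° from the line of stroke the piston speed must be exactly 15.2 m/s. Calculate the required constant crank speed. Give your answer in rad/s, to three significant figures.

352

For an in-line slider-crank, |v_piston| = rω|sinθ|·[1 + r cosθ/√(L² − r² sin²θ)].
With r = 0.0504 m, L = 0.2186 m, θ = 47.8°: the bracketed kinematic factor |dx/dθ| = 0.043205 m.
ω = v/|dx/dθ| = 15.2/0.043205 = 351.81 rad/s.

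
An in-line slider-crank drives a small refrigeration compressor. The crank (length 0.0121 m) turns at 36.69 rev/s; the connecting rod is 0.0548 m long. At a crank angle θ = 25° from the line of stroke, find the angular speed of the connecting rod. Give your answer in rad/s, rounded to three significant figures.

ω = 230.5 rad/s (converted from 36.69 rev/s).
The rod makes angle φ with the slider axis where L sinφ = r sinθ; differentiating, L cosφ·φ̇ = r ω cosθ.
L cosφ = √(L² − r² sin²θ) = 0.054561 m.
|ω_rod| = r ω |cosθ| / √(L² − r² sin²θ) = 0.0121·230.5·0.90631/0.054561 = 46.335 rad/s.

46.3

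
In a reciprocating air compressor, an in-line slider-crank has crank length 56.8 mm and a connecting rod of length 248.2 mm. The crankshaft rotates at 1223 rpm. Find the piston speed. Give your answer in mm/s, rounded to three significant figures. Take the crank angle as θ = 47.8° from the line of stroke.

ω = 2π·1223/60 = 128.1 rad/s
For an in-line slider-crank, x = r cosθ + √(L² − r² sin²θ), so v = −rω sinθ·[1 + r cosθ/√(L² − r² sin²θ)].
With r = 0.0568 m, L = 0.2482 m, θ = 47.8°: √(L² − r² sin²θ) = 0.24461 m.
v = −0.0568·128.1·0.74080·[1 + 0.0568·0.67172/0.24461] = -6.2296 m/s.
|v| = 6.2296 m/s = 6229.6 mm/s.

6230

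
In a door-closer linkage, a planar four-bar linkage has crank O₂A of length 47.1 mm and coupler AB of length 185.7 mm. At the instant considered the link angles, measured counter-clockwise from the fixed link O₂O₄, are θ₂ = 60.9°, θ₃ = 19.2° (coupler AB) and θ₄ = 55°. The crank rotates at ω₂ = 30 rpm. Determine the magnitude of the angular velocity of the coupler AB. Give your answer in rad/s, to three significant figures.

0.140

ω₂ = 3.142 rad/s (from 30 rpm).
Differentiating the loop-closure r₂e^{iθ₂}+r₃e^{iθ₃}=r₁+r₄e^{iθ₄} gives r₂ω₂e^{iθ₂}+r₃ω₃e^{iθ₃}=r₄ω₄e^{iθ₄}.
Eliminating the other unknown: ω₃ = r₂ω₂ sin(θ₄−θ₂) / [r₃ sin(θ₃−θ₄)].
Numerator sine = -0.10279; denominator sine = -0.58496.
Result = 0.0471·3.142·(-0.10279) / (0.1857·(-0.58496)) = +0.14002 rad/s; magnitude 0.14002 rad/s.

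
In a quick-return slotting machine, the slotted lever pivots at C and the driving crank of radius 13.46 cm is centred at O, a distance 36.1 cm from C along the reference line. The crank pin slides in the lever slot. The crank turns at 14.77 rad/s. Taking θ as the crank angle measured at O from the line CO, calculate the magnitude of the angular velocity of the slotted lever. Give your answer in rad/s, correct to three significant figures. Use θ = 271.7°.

1.91

ω = 14.77 rad/s
Crank pin A relative to C: A = (d + r cosθ, r sinθ); lever angle φ = atan2(r sinθ, d + r cosθ).
Differentiating tanφ: φ̇ = rω(d cosθ + r)/(d² + r² + 2dr cosθ).
d² + r² + 2dr cosθ = |CA|² = 0.151321 m²;  d cosθ + r = +0.14531 m.
|ω_lever| = |0.1346·14.77·+0.14531| / 0.151321 = 1.9091 rad/s.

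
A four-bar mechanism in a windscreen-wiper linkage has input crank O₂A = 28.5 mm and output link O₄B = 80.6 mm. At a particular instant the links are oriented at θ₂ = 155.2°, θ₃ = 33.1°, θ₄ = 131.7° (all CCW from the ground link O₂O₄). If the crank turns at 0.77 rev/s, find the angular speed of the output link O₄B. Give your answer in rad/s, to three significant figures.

1.47

ω₂ = 4.838 rad/s (from 0.77 rev/s).
Differentiating the loop-closure r₂e^{iθ₂}+r₃e^{iθ₃}=r₁+r₄e^{iθ₄} gives r₂ω₂e^{iθ₂}+r₃ω₃e^{iθ₃}=r₄ω₄e^{iθ₄}.
Eliminating the other unknown: ω₄ = r₂ω₂ sin(θ₂−θ₃) / [r₄ sin(θ₄−θ₃)].
Numerator sine = +0.84712; denominator sine = +0.98876.
Result = 0.0285·4.838·(+0.84712) / (0.0806·(+0.98876)) = +1.4657 rad/s; magnitude 1.4657 rad/s.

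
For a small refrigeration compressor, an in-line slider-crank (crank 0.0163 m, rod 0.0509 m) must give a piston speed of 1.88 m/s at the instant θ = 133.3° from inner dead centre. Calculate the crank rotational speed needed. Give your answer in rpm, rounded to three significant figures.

For an in-line slider-crank, |v_piston| = rω|sinθ|·[1 + r cosθ/√(L² − r² sin²θ)].
With r = 0.0163 m, L = 0.0509 m, θ = 133.3°: the bracketed kinematic factor |dx/dθ| = 0.0091836 m.
ω = v/|dx/dθ| = 1.88/0.0091836 = 204.71 rad/s.
N = 60ω/(2π) = 1954.9 rpm.

1950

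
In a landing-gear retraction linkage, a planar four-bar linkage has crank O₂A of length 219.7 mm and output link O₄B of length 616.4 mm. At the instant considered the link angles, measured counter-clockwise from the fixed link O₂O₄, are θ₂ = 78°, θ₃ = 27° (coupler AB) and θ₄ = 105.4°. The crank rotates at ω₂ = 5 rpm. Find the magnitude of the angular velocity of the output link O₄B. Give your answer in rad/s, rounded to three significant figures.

0.148

ω₂ = 0.5236 rad/s (from 5 rpm).
Differentiating the loop-closure r₂e^{iθ₂}+r₃e^{iθ₃}=r₁+r₄e^{iθ₄} gives r₂ω₂e^{iθ₂}+r₃ω₃e^{iθ₃}=r₄ω₄e^{iθ₄}.
Eliminating the other unknown: ω₄ = r₂ω₂ sin(θ₂−θ₃) / [r₄ sin(θ₄−θ₃)].
Numerator sine = +0.77715; denominator sine = +0.97958.
Result = 0.2197·0.5236·(+0.77715) / (0.6164·(+0.97958)) = +0.14806 rad/s; magnitude 0.14806 rad/s.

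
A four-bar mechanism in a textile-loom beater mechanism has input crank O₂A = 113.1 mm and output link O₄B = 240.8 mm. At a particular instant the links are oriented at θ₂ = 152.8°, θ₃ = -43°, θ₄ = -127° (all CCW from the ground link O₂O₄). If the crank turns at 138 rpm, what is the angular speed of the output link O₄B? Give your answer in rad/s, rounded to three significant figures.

1.86

ω₂ = 14.45 rad/s (from 138 rpm).
Differentiating the loop-closure r₂e^{iθ₂}+r₃e^{iθ₃}=r₁+r₄e^{iθ₄} gives r₂ω₂e^{iθ₂}+r₃ω₃e^{iθ₃}=r₄ω₄e^{iθ₄}.
Eliminating the other unknown: ω₄ = r₂ω₂ sin(θ₂−θ₃) / [r₄ sin(θ₄−θ₃)].
Numerator sine = -0.27228; denominator sine = -0.99452.
Result = 0.1131·14.45·(-0.27228) / (0.2408·(-0.99452)) = +1.8583 rad/s; magnitude 1.8583 rad/s.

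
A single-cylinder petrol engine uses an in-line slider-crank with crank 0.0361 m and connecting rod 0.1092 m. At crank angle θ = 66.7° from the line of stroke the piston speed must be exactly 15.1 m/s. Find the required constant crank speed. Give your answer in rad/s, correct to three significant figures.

400

For an in-line slider-crank, |v_piston| = rω|sinθ|·[1 + r cosθ/√(L² − r² sin²θ)].
With r = 0.0361 m, L = 0.1092 m, θ = 66.7°: the bracketed kinematic factor |dx/dθ| = 0.037706 m.
ω = v/|dx/dθ| = 15.1/0.037706 = 400.46 rad/s.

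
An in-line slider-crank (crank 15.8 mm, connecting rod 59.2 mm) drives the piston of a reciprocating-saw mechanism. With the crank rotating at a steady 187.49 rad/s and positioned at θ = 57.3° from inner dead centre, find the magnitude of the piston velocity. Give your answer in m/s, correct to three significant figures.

2.86

ω = 187.5 rad/s
For an in-line slider-crank, x = r cosθ + √(L² − r² sin²θ), so v = −rω sinθ·[1 + r cosθ/√(L² − r² sin²θ)].
With r = 0.0158 m, L = 0.0592 m, θ = 57.3°: √(L² − r² sin²θ) = 0.057688 m.
v = −0.0158·187.5·0.84151·[1 + 0.0158·0.54024/0.057688] = -2.8617 m/s.
|v| = 2.8617 m/s.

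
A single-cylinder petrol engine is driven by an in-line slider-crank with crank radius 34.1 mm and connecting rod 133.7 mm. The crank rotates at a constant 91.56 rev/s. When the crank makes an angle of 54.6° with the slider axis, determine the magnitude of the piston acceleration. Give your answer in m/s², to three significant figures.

5610

ω = 2π·91.6 = 575.3 rad/s
x(θ) = r cosθ + √(L² − r² sin²θ); with ω constant, a = ω²·d²x/dθ².
d²x/dθ² = −r cosθ − r²(cos2θ)/√u − r⁴ sin²2θ/(4u^{3/2}),  u = L² − r² sin²θ = 0.0171031 m².
Substituting r = 0.0341 m, L = 0.1337 m, θ = 54.6°: d²x/dθ² = -0.016964 m.
a = ω²·d²x/dθ² = (575.3)²·(-0.016964) = -5614.4 m/s²;  |a| = 5614.4 m/s².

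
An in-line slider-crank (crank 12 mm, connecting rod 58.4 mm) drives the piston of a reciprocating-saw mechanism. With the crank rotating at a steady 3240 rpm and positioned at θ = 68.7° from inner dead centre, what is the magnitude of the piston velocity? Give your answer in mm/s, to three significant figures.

4080

ω = 2π·3240/60 = 339.3 rad/s
For an in-line slider-crank, x = r cosθ + √(L² − r² sin²θ), so v = −rω sinθ·[1 + r cosθ/√(L² − r² sin²θ)].
With r = 0.012 m, L = 0.0584 m, θ = 68.7°: √(L² − r² sin²θ) = 0.05732 m.
v = −0.012·339.3·0.93169·[1 + 0.012·0.36325/0.05732] = -4.0819 m/s.
|v| = 4.0819 m/s = 4081.9 mm/s.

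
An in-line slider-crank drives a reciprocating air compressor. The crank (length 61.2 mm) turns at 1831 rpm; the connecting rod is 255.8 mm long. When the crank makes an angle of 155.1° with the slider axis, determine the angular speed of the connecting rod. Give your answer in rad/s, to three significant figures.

41.8

ω = 191.7 rad/s (converted from 1831 rpm).
The rod makes angle φ with the slider axis where L sinφ = r sinθ; differentiating, L cosφ·φ̇ = r ω cosθ.
L cosφ = √(L² − r² sin²θ) = 0.2545 m.
|ω_rod| = r ω |cosθ| / √(L² − r² sin²θ) = 0.0612·191.7·0.90704/0.2545 = 41.823 rad/s.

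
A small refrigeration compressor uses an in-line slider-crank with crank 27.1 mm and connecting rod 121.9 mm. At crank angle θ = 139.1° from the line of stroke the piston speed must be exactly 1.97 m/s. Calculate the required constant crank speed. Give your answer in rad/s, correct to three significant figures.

134

For an in-line slider-crank, |v_piston| = rω|sinθ|·[1 + r cosθ/√(L² − r² sin²θ)].
With r = 0.0271 m, L = 0.1219 m, θ = 139.1°: the bracketed kinematic factor |dx/dθ| = 0.01473 m.
ω = v/|dx/dθ| = 1.97/0.01473 = 133.74 rad/s.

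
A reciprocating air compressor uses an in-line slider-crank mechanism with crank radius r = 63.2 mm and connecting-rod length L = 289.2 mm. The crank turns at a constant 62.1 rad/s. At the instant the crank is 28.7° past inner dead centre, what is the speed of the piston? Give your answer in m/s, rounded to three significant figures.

2.25

ω = 62.1 rad/s
For an in-line slider-crank, x = r cosθ + √(L² − r² sin²θ), so v = −rω sinθ·[1 + r cosθ/√(L² − r² sin²θ)].
With r = 0.0632 m, L = 0.2892 m, θ = 28.7°: √(L² − r² sin²θ) = 0.2876 m.
v = −0.0632·62.1·0.48022·[1 + 0.0632·0.87715/0.2876] = -2.248 m/s.
|v| = 2.248 m/s.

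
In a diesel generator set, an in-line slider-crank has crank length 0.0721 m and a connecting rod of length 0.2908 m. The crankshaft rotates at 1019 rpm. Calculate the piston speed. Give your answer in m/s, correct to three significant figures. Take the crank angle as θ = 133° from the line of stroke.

4.66

ω = 2π·1019/60 = 106.7 rad/s
For an in-line slider-crank, x = r cosθ + √(L² − r² sin²θ), so v = −rω sinθ·[1 + r cosθ/√(L² − r² sin²θ)].
With r = 0.0721 m, L = 0.2908 m, θ = 133°: √(L² − r² sin²θ) = 0.28598 m.
v = −0.0721·106.7·0.73135·[1 + 0.0721·-0.68200/0.28598] = -4.6594 m/s.
|v| = 4.6594 m/s.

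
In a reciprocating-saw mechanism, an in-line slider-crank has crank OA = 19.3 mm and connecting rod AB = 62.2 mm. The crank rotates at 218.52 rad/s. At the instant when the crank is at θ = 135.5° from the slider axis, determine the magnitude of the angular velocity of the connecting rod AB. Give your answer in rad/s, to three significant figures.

ω = 218.5 rad/s
The rod makes angle φ with the slider axis where L sinφ = r sinθ; differentiating, L cosφ·φ̇ = r ω cosθ.
L cosφ = √(L² − r² sin²θ) = 0.060711 m.
|ω_rod| = r ω |cosθ| / √(L² − r² sin²θ) = 0.0193·218.5·0.71325/0.060711 = 49.548 rad/s.

49.5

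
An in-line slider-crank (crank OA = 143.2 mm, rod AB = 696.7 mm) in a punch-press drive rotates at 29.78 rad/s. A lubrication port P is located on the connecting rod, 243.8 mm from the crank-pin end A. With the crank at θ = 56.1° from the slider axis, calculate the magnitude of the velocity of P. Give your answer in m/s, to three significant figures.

4.00

ω = 29.78 rad/s.  Crank-pin speed |V_A| = rω = 4.2645 m/s, perpendicular to OA.
Rod angle: sinφ = −(r/L) sinθ ⇒ φ = -9.823°; ω_rod = −rω cosθ/√(L²−r²sin²θ) = -3.4647 rad/s.
V_P = V_A + ω_rod × AP, with AP = 0.2438 m along the rod.
Components: V_Px = −rω sinθ − a·ω_rod·sinφ = -3.6837 m/s;  V_Py = rω cosθ + a·ω_rod·cosφ = +1.5462 m/s.
|V_P| = √(V_Px² + V_Py²) = 3.995 m/s.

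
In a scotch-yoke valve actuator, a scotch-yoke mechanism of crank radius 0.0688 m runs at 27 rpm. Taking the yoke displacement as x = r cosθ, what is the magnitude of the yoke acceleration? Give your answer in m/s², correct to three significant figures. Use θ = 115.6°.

0.238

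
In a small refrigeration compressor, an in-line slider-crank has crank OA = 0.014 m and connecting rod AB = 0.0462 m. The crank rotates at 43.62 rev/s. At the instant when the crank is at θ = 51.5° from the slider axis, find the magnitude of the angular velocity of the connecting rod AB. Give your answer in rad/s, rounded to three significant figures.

53.2

ω = 274.1 rad/s (converted from 43.62 rev/s).
The rod makes angle φ with the slider axis where L sinφ = r sinθ; differentiating, L cosφ·φ̇ = r ω cosθ.
L cosφ = √(L² − r² sin²θ) = 0.044882 m.
|ω_rod| = r ω |cosθ| / √(L² − r² sin²θ) = 0.014·274.1·0.62251/0.044882 = 53.22 rad/s.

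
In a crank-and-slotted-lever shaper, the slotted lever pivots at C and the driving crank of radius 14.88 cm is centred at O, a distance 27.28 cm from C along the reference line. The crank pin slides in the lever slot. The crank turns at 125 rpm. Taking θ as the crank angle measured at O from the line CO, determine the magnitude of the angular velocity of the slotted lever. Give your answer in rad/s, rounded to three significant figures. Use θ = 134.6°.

2.10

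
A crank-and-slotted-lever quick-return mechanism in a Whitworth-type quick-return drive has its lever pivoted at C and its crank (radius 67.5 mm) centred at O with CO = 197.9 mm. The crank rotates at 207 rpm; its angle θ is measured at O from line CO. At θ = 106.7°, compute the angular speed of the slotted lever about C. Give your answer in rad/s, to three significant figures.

0.432

ω = 21.68 rad/s (from 207 rpm).
Crank pin A relative to C: A = (d + r cosθ, r sinθ); lever angle φ = atan2(r sinθ, d + r cosθ).
Differentiating tanφ: φ̇ = rω(d cosθ + r)/(d² + r² + 2dr cosθ).
d² + r² + 2dr cosθ = |CA|² = 0.0360434 m²;  d cosθ + r = +0.010631 m.
|ω_lever| = |0.0675·21.68·+0.010631| / 0.0360434 = 0.43158 rad/s.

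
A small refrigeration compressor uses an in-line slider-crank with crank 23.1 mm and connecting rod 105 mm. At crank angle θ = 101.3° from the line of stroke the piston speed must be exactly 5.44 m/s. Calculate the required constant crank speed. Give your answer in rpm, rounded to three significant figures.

2400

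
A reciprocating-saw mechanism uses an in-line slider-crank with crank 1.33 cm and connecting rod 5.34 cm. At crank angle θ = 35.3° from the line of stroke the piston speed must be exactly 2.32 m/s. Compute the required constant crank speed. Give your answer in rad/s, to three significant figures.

250

For an in-line slider-crank, |v_piston| = rω|sinθ|·[1 + r cosθ/√(L² − r² sin²θ)].
With r = 0.0133 m, L = 0.0534 m, θ = 35.3°: the bracketed kinematic factor |dx/dθ| = 0.0092642 m.
ω = v/|dx/dθ| = 2.32/0.0092642 = 250.43 rad/s.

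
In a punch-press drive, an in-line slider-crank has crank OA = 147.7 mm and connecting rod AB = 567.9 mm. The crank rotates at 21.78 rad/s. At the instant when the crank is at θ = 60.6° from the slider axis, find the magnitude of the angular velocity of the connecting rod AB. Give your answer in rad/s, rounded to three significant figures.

ω = 21.78 rad/s
The rod makes angle φ with the slider axis where L sinφ = r sinθ; differentiating, L cosφ·φ̇ = r ω cosθ.
L cosφ = √(L² − r² sin²θ) = 0.55313 m.
|ω_rod| = r ω |cosθ| / √(L² − r² sin²θ) = 0.1477·21.78·0.49090/0.55313 = 2.855 rad/s.

2.86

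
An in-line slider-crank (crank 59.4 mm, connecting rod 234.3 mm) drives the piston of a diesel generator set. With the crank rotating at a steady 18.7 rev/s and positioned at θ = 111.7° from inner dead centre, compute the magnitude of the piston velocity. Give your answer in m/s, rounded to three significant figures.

5.86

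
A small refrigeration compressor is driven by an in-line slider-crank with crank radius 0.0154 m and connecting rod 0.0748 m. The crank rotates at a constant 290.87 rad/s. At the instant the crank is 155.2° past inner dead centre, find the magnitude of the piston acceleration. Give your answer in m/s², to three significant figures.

ω = 290.9 rad/s
x(θ) = r cosθ + √(L² − r² sin²θ); with ω constant, a = ω²·d²x/dθ².
d²x/dθ² = −r cosθ − r²(cos2θ)/√u − r⁴ sin²2θ/(4u^{3/2}),  u = L² − r² sin²θ = 0.00555331 m².
Substituting r = 0.0154 m, L = 0.0748 m, θ = 155.2°: d²x/dθ² = +0.011897 m.
a = ω²·d²x/dθ² = (290.9)²·(+0.011897) = +1006.6 m/s²;  |a| = 1006.6 m/s².

1010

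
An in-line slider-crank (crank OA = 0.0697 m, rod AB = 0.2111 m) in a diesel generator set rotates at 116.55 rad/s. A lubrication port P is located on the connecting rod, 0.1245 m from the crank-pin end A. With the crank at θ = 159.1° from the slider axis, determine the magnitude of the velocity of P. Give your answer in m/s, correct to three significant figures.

ω = 116.5 rad/s.  Crank-pin speed |V_A| = rω = 8.1235 m/s, perpendicular to OA.
Rod angle: sinφ = −(r/L) sinθ ⇒ φ = -6.764°; ω_rod = −rω cosθ/√(L²−r²sin²θ) = +36.202 rad/s.
V_P = V_A + ω_rod × AP, with AP = 0.1245 m along the rod.
Components: V_Px = −rω sinθ − a·ω_rod·sinφ = -2.3671 m/s;  V_Py = rω cosθ + a·ω_rod·cosφ = -3.1133 m/s.
|V_P| = √(V_Px² + V_Py²) = 3.911 m/s.

3.91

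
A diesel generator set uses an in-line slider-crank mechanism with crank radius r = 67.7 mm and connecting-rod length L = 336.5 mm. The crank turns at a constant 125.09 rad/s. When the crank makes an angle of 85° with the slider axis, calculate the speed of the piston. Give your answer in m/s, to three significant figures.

ω = 125.1 rad/s
For an in-line slider-crank, x = r cosθ + √(L² − r² sin²θ), so v = −rω sinθ·[1 + r cosθ/√(L² − r² sin²θ)].
With r = 0.0677 m, L = 0.3365 m, θ = 85°: √(L² − r² sin²θ) = 0.32967 m.
v = −0.0677·125.1·0.99619·[1 + 0.0677·0.08716/0.32967] = -8.5874 m/s.
|v| = 8.5874 m/s.

8.59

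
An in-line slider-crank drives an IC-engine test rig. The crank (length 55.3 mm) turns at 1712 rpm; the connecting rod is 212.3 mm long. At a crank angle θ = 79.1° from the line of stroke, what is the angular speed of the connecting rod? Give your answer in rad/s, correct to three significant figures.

ω = 179.3 rad/s (converted from 1712 rpm).
The rod makes angle φ with the slider axis where L sinφ = r sinθ; differentiating, L cosφ·φ̇ = r ω cosθ.
L cosφ = √(L² − r² sin²θ) = 0.20524 m.
|ω_rod| = r ω |cosθ| / √(L² − r² sin²θ) = 0.0553·179.3·0.18910/0.20524 = 9.1344 rad/s.

9.13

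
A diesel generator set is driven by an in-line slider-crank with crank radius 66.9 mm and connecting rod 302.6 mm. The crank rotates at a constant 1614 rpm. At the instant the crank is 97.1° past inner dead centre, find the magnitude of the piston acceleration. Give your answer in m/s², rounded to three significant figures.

656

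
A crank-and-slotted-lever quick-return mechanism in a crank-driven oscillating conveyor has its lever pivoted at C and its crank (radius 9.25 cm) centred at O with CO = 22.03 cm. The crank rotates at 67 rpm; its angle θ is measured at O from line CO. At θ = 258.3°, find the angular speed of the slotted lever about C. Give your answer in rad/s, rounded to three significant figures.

ω = 7.016 rad/s (from 67 rpm).
Crank pin A relative to C: A = (d + r cosθ, r sinθ); lever angle φ = atan2(r sinθ, d + r cosθ).
Differentiating tanφ: φ̇ = rω(d cosθ + r)/(d² + r² + 2dr cosθ).
d² + r² + 2dr cosθ = |CA|² = 0.0488236 m²;  d cosθ + r = +0.047826 m.
|ω_lever| = |0.0925·7.016·+0.047826| / 0.0488236 = 0.63574 rad/s.

0.636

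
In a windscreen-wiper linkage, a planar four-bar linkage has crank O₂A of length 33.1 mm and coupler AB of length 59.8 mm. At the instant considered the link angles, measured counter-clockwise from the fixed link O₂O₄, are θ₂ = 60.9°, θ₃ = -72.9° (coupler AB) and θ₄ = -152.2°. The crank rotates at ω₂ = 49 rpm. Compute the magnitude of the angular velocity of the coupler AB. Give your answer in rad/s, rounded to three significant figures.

ω₂ = 5.131 rad/s (from 49 rpm).
Differentiating the loop-closure r₂e^{iθ₂}+r₃e^{iθ₃}=r₁+r₄e^{iθ₄} gives r₂ω₂e^{iθ₂}+r₃ω₃e^{iθ₃}=r₄ω₄e^{iθ₄}.
Eliminating the other unknown: ω₃ = r₂ω₂ sin(θ₄−θ₂) / [r₃ sin(θ₃−θ₄)].
Numerator sine = +0.54610; denominator sine = +0.98261.
Result = 0.0331·5.131·(+0.54610) / (0.0598·(+0.98261)) = +1.5785 rad/s; magnitude 1.5785 rad/s.

1.58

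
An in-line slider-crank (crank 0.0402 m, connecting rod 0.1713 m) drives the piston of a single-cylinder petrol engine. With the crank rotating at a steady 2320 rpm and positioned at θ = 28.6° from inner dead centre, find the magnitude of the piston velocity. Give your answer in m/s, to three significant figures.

5.64

ω = 2π·2320/60 = 242.9 rad/s
For an in-line slider-crank, x = r cosθ + √(L² − r² sin²θ), so v = −rω sinθ·[1 + r cosθ/√(L² − r² sin²θ)].
With r = 0.0402 m, L = 0.1713 m, θ = 28.6°: √(L² − r² sin²θ) = 0.17022 m.
v = −0.0402·242.9·0.47869·[1 + 0.0402·0.87798/0.17022] = -5.6446 m/s.
|v| = 5.6446 m/s.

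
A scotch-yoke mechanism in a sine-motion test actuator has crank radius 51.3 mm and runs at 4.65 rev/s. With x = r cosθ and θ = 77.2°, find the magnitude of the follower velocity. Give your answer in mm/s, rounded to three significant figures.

1460

ω = 29.22 rad/s (from 4.65 rev/s).
x = r cosθ ⇒ ẋ = −rω sinθ.
|v| = rω|sinθ| = 0.0513·29.22·|sin 77.2°| = 1.4616 m/s = 1461.6 mm/s.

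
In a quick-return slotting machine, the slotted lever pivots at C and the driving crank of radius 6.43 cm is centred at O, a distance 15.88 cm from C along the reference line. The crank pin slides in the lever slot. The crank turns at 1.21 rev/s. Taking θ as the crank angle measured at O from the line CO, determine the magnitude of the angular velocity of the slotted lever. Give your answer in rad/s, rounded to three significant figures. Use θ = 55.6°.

1.84

ω = 7.603 rad/s (from 1.21 rev/s).
Crank pin A relative to C: A = (d + r cosθ, r sinθ); lever angle φ = atan2(r sinθ, d + r cosθ).
Differentiating tanφ: φ̇ = rω(d cosθ + r)/(d² + r² + 2dr cosθ).
d² + r² + 2dr cosθ = |CA|² = 0.0408895 m²;  d cosθ + r = +0.15402 m.
|ω_lever| = |0.0643·7.603·+0.15402| / 0.0408895 = 1.8413 rad/s.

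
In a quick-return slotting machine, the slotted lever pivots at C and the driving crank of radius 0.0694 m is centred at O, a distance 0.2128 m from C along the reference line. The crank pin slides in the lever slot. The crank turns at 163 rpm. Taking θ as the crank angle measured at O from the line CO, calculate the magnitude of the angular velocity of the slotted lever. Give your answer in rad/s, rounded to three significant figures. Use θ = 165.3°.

7.51

ω = 17.07 rad/s (from 163 rpm).
Crank pin A relative to C: A = (d + r cosθ, r sinθ); lever angle φ = atan2(r sinθ, d + r cosθ).
Differentiating tanφ: φ̇ = rω(d cosθ + r)/(d² + r² + 2dr cosθ).
d² + r² + 2dr cosθ = |CA|² = 0.0215304 m²;  d cosθ + r = -0.13643 m.
|ω_lever| = |0.0694·17.07·-0.13643| / 0.0215304 = 7.5067 rad/s.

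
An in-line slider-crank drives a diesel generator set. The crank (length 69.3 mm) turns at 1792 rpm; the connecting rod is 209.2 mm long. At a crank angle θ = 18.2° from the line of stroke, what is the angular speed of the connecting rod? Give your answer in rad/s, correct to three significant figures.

59.4

ω = 187.7 rad/s (converted from 1792 rpm).
The rod makes angle φ with the slider axis where L sinφ = r sinθ; differentiating, L cosφ·φ̇ = r ω cosθ.
L cosφ = √(L² − r² sin²θ) = 0.20808 m.
|ω_rod| = r ω |cosθ| / √(L² − r² sin²θ) = 0.0693·187.7·0.94997/0.20808 = 59.373 rad/s.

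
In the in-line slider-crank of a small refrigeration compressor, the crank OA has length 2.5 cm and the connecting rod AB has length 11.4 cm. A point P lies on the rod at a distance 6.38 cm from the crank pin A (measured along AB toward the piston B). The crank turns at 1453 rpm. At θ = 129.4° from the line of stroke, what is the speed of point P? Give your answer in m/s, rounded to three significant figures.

2.91

ω = 152.2 rad/s.  Crank-pin speed |V_A| = rω = 3.8039 m/s, perpendicular to OA.
Rod angle: sinφ = −(r/L) sinθ ⇒ φ = -9.756°; ω_rod = −rω cosθ/√(L²−r²sin²θ) = +21.49 rad/s.
V_P = V_A + ω_rod × AP, with AP = 0.0638 m along the rod.
Components: V_Px = −rω sinθ − a·ω_rod·sinφ = -2.7071 m/s;  V_Py = rω cosθ + a·ω_rod·cosφ = -1.0632 m/s.
|V_P| = √(V_Px² + V_Py²) = 2.9084 m/s.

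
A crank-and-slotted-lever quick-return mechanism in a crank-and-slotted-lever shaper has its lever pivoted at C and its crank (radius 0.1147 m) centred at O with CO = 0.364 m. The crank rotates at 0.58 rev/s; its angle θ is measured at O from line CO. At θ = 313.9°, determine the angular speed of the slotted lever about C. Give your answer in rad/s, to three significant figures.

ω = 3.644 rad/s (from 0.58 rev/s).
Crank pin A relative to C: A = (d + r cosθ, r sinθ); lever angle φ = atan2(r sinθ, d + r cosθ).
Differentiating tanφ: φ̇ = rω(d cosθ + r)/(d² + r² + 2dr cosθ).
d² + r² + 2dr cosθ = |CA|² = 0.203552 m²;  d cosθ + r = +0.3671 m.
|ω_lever| = |0.1147·3.644·+0.3671| / 0.203552 = 0.75384 rad/s.

0.754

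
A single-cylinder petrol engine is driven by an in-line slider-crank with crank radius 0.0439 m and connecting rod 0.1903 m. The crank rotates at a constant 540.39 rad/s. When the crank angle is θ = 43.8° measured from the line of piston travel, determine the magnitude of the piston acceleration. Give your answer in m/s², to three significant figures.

ω = 540.4 rad/s
x(θ) = r cosθ + √(L² − r² sin²θ); with ω constant, a = ω²·d²x/dθ².
d²x/dθ² = −r cosθ − r²(cos2θ)/√u − r⁴ sin²2θ/(4u^{3/2}),  u = L² − r² sin²θ = 0.0352908 m².
Substituting r = 0.0439 m, L = 0.1903 m, θ = 43.8°: d²x/dθ² = -0.032255 m.
a = ω²·d²x/dθ² = (540.4)²·(-0.032255) = -9419.1 m/s²;  |a| = 9419.1 m/s².

9420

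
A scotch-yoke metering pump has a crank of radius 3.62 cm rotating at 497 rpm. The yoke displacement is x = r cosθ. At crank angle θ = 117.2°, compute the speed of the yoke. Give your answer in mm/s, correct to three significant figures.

ω = 52.05 rad/s (from 497 rpm).
x = r cosθ ⇒ ẋ = −rω sinθ.
|v| = rω|sinθ| = 0.0362·52.05·|sin 117.2°| = 1.6757 m/s = 1675.7 mm/s.

1680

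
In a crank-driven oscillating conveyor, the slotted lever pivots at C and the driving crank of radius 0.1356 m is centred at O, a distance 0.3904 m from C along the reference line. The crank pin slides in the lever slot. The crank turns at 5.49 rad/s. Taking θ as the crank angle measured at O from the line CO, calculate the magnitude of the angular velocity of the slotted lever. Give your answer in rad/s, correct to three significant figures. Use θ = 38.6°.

1.29

ω = 5.49 rad/s
Crank pin A relative to C: A = (d + r cosθ, r sinθ); lever angle φ = atan2(r sinθ, d + r cosθ).
Differentiating tanφ: φ̇ = rω(d cosθ + r)/(d² + r² + 2dr cosθ).
d² + r² + 2dr cosθ = |CA|² = 0.253544 m²;  d cosθ + r = +0.44071 m.
|ω_lever| = |0.1356·5.49·+0.44071| / 0.253544 = 1.294 rad/s.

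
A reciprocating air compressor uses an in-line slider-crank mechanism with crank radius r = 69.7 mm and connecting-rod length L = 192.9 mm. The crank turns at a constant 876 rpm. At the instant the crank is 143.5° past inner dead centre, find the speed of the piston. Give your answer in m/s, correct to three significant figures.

2.67

ω = 2π·876/60 = 91.73 rad/s
For an in-line slider-crank, x = r cosθ + √(L² − r² sin²θ), so v = −rω sinθ·[1 + r cosθ/√(L² − r² sin²θ)].
With r = 0.0697 m, L = 0.1929 m, θ = 143.5°: √(L² − r² sin²θ) = 0.18839 m.
v = −0.0697·91.73·0.59482·[1 + 0.0697·-0.80386/0.18839] = -2.6721 m/s.
|v| = 2.6721 m/s.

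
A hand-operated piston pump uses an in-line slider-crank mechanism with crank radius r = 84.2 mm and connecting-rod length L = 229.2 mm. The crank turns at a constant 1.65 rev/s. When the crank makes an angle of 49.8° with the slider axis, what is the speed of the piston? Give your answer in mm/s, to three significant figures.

831

ω = 2π·1.65 = 10.37 rad/s
For an in-line slider-crank, x = r cosθ + √(L² − r² sin²θ), so v = −rω sinθ·[1 + r cosθ/√(L² − r² sin²θ)].
With r = 0.0842 m, L = 0.2292 m, θ = 49.8°: √(L² − r² sin²θ) = 0.21999 m.
v = −0.0842·10.37·0.76380·[1 + 0.0842·0.64546/0.21999] = -0.83145 m/s.
|v| = 0.83145 m/s = 831.45 mm/s.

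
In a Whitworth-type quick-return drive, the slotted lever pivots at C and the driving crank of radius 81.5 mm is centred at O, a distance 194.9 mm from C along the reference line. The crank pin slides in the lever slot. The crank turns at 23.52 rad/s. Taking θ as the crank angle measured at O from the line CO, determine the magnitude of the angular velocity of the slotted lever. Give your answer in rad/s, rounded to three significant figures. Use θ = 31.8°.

6.61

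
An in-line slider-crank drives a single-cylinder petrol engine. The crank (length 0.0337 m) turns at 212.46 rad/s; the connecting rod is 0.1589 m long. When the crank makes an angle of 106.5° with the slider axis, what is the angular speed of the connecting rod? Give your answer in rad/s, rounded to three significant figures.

13.1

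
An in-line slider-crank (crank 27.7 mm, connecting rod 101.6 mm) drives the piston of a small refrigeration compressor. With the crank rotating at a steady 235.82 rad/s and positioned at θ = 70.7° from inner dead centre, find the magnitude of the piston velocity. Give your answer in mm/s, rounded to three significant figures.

6740

ω = 235.8 rad/s
For an in-line slider-crank, x = r cosθ + √(L² − r² sin²θ), so v = −rω sinθ·[1 + r cosθ/√(L² − r² sin²θ)].
With r = 0.0277 m, L = 0.1016 m, θ = 70.7°: √(L² − r² sin²θ) = 0.098179 m.
v = −0.0277·235.8·0.94380·[1 + 0.0277·0.33051/0.098179] = -6.74 m/s.
|v| = 6.74 m/s = 6740 mm/s.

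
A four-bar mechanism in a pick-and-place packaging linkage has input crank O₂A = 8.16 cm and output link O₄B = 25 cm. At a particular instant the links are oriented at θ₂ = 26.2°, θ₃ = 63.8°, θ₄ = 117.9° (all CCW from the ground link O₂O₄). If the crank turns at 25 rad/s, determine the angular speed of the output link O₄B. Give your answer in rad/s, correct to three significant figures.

ω₂ = 25 rad/s
Differentiating the loop-closure r₂e^{iθ₂}+r₃e^{iθ₃}=r₁+r₄e^{iθ₄} gives r₂ω₂e^{iθ₂}+r₃ω₃e^{iθ₃}=r₄ω₄e^{iθ₄}.
Eliminating the other unknown: ω₄ = r₂ω₂ sin(θ₂−θ₃) / [r₄ sin(θ₄−θ₃)].
Numerator sine = -0.61015; denominator sine = +0.81004.
Result = 0.0816·25·(-0.61015) / (0.25·(+0.81004)) = -6.1463 rad/s; magnitude 6.1463 rad/s.

6.15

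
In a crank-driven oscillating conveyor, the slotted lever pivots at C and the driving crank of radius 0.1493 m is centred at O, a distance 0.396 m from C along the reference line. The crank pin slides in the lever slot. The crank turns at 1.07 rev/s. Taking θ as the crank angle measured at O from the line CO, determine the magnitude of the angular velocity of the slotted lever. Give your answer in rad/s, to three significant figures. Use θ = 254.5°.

ω = 6.723 rad/s (from 1.07 rev/s).
Crank pin A relative to C: A = (d + r cosθ, r sinθ); lever angle φ = atan2(r sinθ, d + r cosθ).
Differentiating tanφ: φ̇ = rω(d cosθ + r)/(d² + r² + 2dr cosθ).
d² + r² + 2dr cosθ = |CA|² = 0.147507 m²;  d cosθ + r = +0.043474 m.
|ω_lever| = |0.1493·6.723·+0.043474| / 0.147507 = 0.29583 rad/s.

0.296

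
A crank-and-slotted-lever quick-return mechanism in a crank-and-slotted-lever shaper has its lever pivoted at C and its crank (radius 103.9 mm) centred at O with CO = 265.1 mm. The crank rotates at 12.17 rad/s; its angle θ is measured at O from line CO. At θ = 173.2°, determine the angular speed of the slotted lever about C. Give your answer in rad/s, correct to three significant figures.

ω = 12.17 rad/s
Crank pin A relative to C: A = (d + r cosθ, r sinθ); lever angle φ = atan2(r sinθ, d + r cosθ).
Differentiating tanφ: φ̇ = rω(d cosθ + r)/(d² + r² + 2dr cosθ).
d² + r² + 2dr cosθ = |CA|² = 0.026373 m²;  d cosθ + r = -0.15934 m.
|ω_lever| = |0.1039·12.17·-0.15934| / 0.026373 = 7.6394 rad/s.

7.64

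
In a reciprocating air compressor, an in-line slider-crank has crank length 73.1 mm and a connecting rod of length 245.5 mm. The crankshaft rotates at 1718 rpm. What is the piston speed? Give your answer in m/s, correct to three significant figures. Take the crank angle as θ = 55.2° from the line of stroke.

12.7

ω = 2π·1718/60 = 179.9 rad/s
For an in-line slider-crank, x = r cosθ + √(L² − r² sin²θ), so v = −rω sinθ·[1 + r cosθ/√(L² − r² sin²θ)].
With r = 0.0731 m, L = 0.2455 m, θ = 55.2°: √(L² − r² sin²θ) = 0.23805 m.
v = −0.0731·179.9·0.82115·[1 + 0.0731·0.57071/0.23805] = -12.692 m/s.
|v| = 12.692 m/s.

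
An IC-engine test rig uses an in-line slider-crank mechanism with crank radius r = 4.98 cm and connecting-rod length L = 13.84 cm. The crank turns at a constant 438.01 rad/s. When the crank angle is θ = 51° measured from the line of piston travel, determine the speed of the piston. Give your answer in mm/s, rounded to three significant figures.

20900

ω = 438 rad/s
For an in-line slider-crank, x = r cosθ + √(L² − r² sin²θ), so v = −rω sinθ·[1 + r cosθ/√(L² − r² sin²θ)].
With r = 0.0498 m, L = 0.1384 m, θ = 51°: √(L² − r² sin²θ) = 0.13288 m.
v = −0.0498·438·0.77715·[1 + 0.0498·0.62932/0.13288] = -20.95 m/s.
|v| = 20.95 m/s = 20950 mm/s.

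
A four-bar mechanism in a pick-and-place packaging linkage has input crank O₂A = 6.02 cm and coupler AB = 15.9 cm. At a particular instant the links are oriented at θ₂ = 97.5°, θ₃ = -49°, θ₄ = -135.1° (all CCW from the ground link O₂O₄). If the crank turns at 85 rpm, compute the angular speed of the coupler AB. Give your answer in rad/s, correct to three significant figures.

2.68

ω₂ = 8.901 rad/s (from 85 rpm).
Differentiating the loop-closure r₂e^{iθ₂}+r₃e^{iθ₃}=r₁+r₄e^{iθ₄} gives r₂ω₂e^{iθ₂}+r₃ω₃e^{iθ₃}=r₄ω₄e^{iθ₄}.
Eliminating the other unknown: ω₃ = r₂ω₂ sin(θ₄−θ₂) / [r₃ sin(θ₃−θ₄)].
Numerator sine = +0.79441; denominator sine = +0.99768.
Result = 0.0602·8.901·(+0.79441) / (0.159·(+0.99768)) = +2.6835 rad/s; magnitude 2.6835 rad/s.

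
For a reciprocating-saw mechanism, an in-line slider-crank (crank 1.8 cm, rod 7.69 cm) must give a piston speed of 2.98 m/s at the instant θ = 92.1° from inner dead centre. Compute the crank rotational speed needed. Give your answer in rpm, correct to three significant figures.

1600

For an in-line slider-crank, |v_piston| = rω|sinθ|·[1 + r cosθ/√(L² − r² sin²θ)].
With r = 0.018 m, L = 0.0769 m, θ = 92.1°: the bracketed kinematic factor |dx/dθ| = 0.017829 m.
ω = v/|dx/dθ| = 2.98/0.017829 = 167.14 rad/s.
N = 60ω/(2π) = 1596.1 rpm.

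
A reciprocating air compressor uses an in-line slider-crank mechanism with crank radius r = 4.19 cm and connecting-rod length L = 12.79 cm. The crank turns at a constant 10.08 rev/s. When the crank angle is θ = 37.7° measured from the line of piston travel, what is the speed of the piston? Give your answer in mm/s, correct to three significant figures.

2050

ω = 2π·10.1 = 63.33 rad/s
For an in-line slider-crank, x = r cosθ + √(L² − r² sin²θ), so v = −rω sinθ·[1 + r cosθ/√(L² − r² sin²θ)].
With r = 0.0419 m, L = 0.1279 m, θ = 37.7°: √(L² − r² sin²θ) = 0.12531 m.
v = −0.0419·63.33·0.61153·[1 + 0.0419·0.79122/0.12531] = -2.0522 m/s.
|v| = 2.0522 m/s = 2052.2 mm/s.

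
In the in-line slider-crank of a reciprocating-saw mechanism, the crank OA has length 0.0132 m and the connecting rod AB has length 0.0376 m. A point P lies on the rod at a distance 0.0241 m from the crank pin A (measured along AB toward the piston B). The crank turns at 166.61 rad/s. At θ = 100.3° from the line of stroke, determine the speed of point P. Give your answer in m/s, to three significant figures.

ω = 166.6 rad/s.  Crank-pin speed |V_A| = rω = 2.1993 m/s, perpendicular to OA.
Rod angle: sinφ = −(r/L) sinθ ⇒ φ = -20.207°; ω_rod = −rω cosθ/√(L²−r²sin²θ) = +11.144 rad/s.
V_P = V_A + ω_rod × AP, with AP = 0.0241 m along the rod.
Components: V_Px = −rω sinθ − a·ω_rod·sinφ = -2.071 m/s;  V_Py = rω cosθ + a·ω_rod·cosφ = -0.14119 m/s.
|V_P| = √(V_Px² + V_Py²) = 2.0759 m/s.

2.08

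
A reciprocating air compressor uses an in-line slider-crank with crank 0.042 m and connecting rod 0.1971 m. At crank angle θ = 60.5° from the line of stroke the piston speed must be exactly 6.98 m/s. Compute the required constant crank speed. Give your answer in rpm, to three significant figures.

For an in-line slider-crank, |v_piston| = rω|sinθ|·[1 + r cosθ/√(L² − r² sin²θ)].
With r = 0.042 m, L = 0.1971 m, θ = 60.5°: the bracketed kinematic factor |dx/dθ| = 0.040458 m.
ω = v/|dx/dθ| = 6.98/0.040458 = 172.52 rad/s.
N = 60ω/(2π) = 1647.5 rpm.

1650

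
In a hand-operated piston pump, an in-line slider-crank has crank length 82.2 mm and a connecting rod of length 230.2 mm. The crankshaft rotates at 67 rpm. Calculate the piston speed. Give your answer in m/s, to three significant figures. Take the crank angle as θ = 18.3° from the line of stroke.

ω = 2π·67/60 = 7.016 rad/s
For an in-line slider-crank, x = r cosθ + √(L² − r² sin²θ), so v = −rω sinθ·[1 + r cosθ/√(L² − r² sin²θ)].
With r = 0.0822 m, L = 0.2302 m, θ = 18.3°: √(L² − r² sin²θ) = 0.22875 m.
v = −0.0822·7.016·0.31399·[1 + 0.0822·0.94943/0.22875] = -0.24287 m/s.
|v| = 0.24287 m/s.

0.243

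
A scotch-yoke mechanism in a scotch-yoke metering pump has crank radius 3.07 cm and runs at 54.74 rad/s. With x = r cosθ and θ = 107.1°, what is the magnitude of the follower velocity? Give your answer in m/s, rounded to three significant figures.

1.61

ω = 54.74 rad/s
x = r cosθ ⇒ ẋ = −rω sinθ.
|v| = rω|sinθ| = 0.0307·54.74·|sin 107.1°| = 1.6062 m/s.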